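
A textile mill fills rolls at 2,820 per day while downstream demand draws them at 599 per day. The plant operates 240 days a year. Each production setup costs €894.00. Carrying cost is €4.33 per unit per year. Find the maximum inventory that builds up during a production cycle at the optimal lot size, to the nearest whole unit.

Annual demand D = 599 × 240 = 143,760.
Production build-up factor (1 − d/p) = 1 − 599/2,820 = 0.7876.
Q* = √(2DS / (H(1 − d/p))) = √(2 × 143,760 × 894 / (4.33 × 0.7876)).
= √(257,042,880 / 3.4103) ≈ 8681.787.
Maximum inventory = Q*(1 − d/p) = 8681.787 × 0.7876 ≈ 6837.677.

I_max ≈ 6,838 rolls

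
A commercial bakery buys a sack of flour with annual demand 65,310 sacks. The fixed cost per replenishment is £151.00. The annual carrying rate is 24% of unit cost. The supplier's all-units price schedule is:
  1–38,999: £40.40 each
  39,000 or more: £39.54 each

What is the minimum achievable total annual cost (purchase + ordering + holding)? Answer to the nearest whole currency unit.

TC* ≈ £2,652,353

Holding cost per unit per year at price C is H = 0.24·C.
Evaluate total cost at each tier's feasible EOQ or, if the EOQ is below the tier, at the tier's minimum quantity.
EOQ at £40.40 = 1426.3 (feasible in tier 1): TC = 65,310×£40.40 + (65,310/1426.3)×151 + (1426.3/2)×0.24×£40.40 = £2,652,352.96.
EOQ at £39.54 = 1441.7 < 39000, so use break Q=39000: TC = 65,310×£39.54 + (65,310/39000.0)×151 + (39000.0/2)×0.24×£39.54 = £2,767,657.47.
Lowest total cost among the candidates is at Q = 1426.3.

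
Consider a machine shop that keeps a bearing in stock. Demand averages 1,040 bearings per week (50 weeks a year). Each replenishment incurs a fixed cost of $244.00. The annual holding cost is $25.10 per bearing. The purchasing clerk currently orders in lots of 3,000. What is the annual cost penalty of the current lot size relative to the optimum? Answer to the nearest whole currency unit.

Extra cost ≈ $16,642 per year

Annual demand D = 1,040 × 50 = 52,000.
EOQ = √(2DS/H) = √(2 × 52,000 × 244 / 25.1) ≈ 1005.48.
Cost at Q* = (D/Q*)S + (Q*/2)H = √(2DSH) ≈ $25,237.62.
Cost at Q = 3,000: (52,000/3,000)×244 + (3,000/2)×25.1 = $4,229.33 + $37,650.00 = $41,879.33.
Excess = $41,879.33 − $25,237.62 = $16,641.71.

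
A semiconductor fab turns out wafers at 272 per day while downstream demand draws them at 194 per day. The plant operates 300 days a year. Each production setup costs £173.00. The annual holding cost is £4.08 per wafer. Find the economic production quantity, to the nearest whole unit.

Q* ≈ 4,149 wafers

Annual demand D = 194 × 300 = 58,200.
Production build-up factor (1 − d/p) = 1 − 194/272 = 0.2868.
Q* = √(2DS / (H(1 − d/p))) = √(2 × 58,200 × 173 / (4.08 × 0.2868)).
= √(20,137,200 / 1.17) ≈ 4148.648.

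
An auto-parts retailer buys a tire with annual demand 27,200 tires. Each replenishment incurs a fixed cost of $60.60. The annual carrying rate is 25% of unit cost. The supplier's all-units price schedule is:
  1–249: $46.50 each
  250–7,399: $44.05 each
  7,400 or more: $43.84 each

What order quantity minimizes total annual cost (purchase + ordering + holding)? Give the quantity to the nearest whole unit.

Holding cost per unit per year at price C is H = 0.25·C.
Candidates are each tier's EOQ (if it falls in that tier) and each price-break quantity.
Tier 1 ($46.50): EOQ = 532.5 exceeds tier's upper bound 249, so this tier is dominated.
EOQ at $44.05 = 547.1 (feasible in tier 2): TC = 27,200×$44.05 + (27,200/547.1)×60.6 + (547.1/2)×0.25×$44.05 = $1,204,185.30.
EOQ at $43.84 = 548.4 < 7400, so use break Q=7400: TC = 27,200×$43.84 + (27,200/7400.0)×60.6 + (7400.0/2)×0.25×$43.84 = $1,233,222.75.
Lowest total cost is $1,204,185.30 at Q = 547.1.

Q* ≈ 547 tires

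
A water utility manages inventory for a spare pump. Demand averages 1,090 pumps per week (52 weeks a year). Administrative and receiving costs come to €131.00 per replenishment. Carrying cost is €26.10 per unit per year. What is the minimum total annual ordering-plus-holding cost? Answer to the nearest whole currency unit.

Annual demand D = 1,090 × 52 = 56,680.
EOQ = √(2DS/H) = √(2 × 56,680 × 131 / 26.1) ≈ 754.30.
At Q*, ordering cost (D/Q*)S equals holding cost (Q*/2)H, each = √(DSH/2).
Minimum total = √(2DSH) = √(2 × 56,680 × 131 × 26.1) ≈ 19687.285.

TC* ≈ €19,687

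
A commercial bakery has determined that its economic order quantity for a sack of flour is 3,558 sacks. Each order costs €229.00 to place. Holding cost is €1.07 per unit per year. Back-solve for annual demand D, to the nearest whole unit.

D ≈ 29,575 sacks per year

The basic EOQ model gives Q* = √(2DS/H); rearrange for the unknown.
From Q* = √(2DS/H): D = Q*²H / (2S) = 3,558² × 1.07 / (2 × 229) = 29575.370.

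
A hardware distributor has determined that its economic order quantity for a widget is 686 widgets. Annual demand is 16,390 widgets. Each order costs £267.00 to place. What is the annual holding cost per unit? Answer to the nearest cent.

H ≈ £18.60

The basic EOQ model gives Q* = √(2DS/H); rearrange for the unknown.
From Q* = √(2DS/H): H = 2DS / Q*² = 2 × 16,390 × 267 / 686² = 18.5982.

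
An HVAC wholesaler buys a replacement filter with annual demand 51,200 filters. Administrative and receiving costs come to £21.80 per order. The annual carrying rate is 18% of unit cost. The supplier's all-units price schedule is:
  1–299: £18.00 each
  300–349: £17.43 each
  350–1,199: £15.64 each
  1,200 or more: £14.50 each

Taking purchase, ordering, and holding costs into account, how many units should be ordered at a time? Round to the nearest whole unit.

Q* ≈ 1,200 filters

Holding cost per unit per year at price C is H = 0.18·C.
Candidates are each tier's EOQ (if it falls in that tier) and each price-break quantity.
Tier 1 (£18.00): EOQ = 830.1 exceeds tier's upper bound 299, so this tier is dominated.
Tier 2 (£17.43): EOQ = 843.5 exceeds tier's upper bound 349, so this tier is dominated.
EOQ at £15.64 = 890.5 (feasible in tier 3): TC = 51,200×£15.64 + (51,200/890.5)×21.8 + (890.5/2)×0.18×£15.64 = £803,274.88.
EOQ at £14.50 = 924.8 < 1200, so use break Q=1200: TC = 51,200×£14.50 + (51,200/1200.0)×21.8 + (1200.0/2)×0.18×£14.50 = £744,896.13.
Lowest total cost is £744,896.13 at Q = 1200.0.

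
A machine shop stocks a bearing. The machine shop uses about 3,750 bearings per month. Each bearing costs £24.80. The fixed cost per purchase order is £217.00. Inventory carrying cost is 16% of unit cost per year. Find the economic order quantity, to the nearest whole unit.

Annual demand D = 3,750 × 12 = 45,000.
Holding cost H = 0.16 × £24.80 = £3.9680 per unit per year.
EOQ = √(2DS / H) = √(2 × 45,000 × 217 / 3.968).
= √(19,530,000 / 3.968) = √4,921,875 ≈ 2218.530.

Q* ≈ 2,219 bearings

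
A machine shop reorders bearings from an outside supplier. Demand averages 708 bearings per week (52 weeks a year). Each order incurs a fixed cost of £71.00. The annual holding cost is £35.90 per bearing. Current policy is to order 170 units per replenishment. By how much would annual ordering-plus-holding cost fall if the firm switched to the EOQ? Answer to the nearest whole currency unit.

Extra cost ≈ £4,728 per year

Annual demand D = 708 × 52 = 36,816.
EOQ = √(2DS/H) = √(2 × 36,816 × 71 / 35.9) ≈ 381.61.
Cost at Q* = (D/Q*)S + (Q*/2)H = √(2DSH) ≈ £13,699.66.
Cost at Q = 170: (36,816/170)×71 + (170/2)×35.9 = £15,376.09 + £3,051.50 = £18,427.59.
Excess = £18,427.59 − £13,699.66 = £4,727.94.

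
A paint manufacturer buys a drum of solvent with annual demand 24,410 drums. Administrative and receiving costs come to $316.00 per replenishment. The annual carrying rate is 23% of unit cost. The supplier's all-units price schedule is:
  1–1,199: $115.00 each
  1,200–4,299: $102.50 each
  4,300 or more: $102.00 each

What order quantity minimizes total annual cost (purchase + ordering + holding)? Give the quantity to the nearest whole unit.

Holding cost per unit per year at price C is H = 0.23·C.
For each price level, check whether its EOQ is feasible; otherwise the best quantity at that price is the breakpoint.
EOQ at $115.00 = 763.7 (feasible in tier 1): TC = 24,410×$115.00 + (24,410/763.7)×316 + (763.7/2)×0.23×$115.00 = $2,827,350.18.
EOQ at $102.50 = 808.9 < 1200, so use break Q=1200: TC = 24,410×$102.50 + (24,410/1200.0)×316 + (1200.0/2)×0.23×$102.50 = $2,522,597.97.
EOQ at $102.00 = 810.9 < 4300, so use break Q=4300: TC = 24,410×$102.00 + (24,410/4300.0)×316 + (4300.0/2)×0.23×$102.00 = $2,542,052.85.
Lowest total cost is $2,522,597.97 at Q = 1200.0.

Q* ≈ 1,200 drums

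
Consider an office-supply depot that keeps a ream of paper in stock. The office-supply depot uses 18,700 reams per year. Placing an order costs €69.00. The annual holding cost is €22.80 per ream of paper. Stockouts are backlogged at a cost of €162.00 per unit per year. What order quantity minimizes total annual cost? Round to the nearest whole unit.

With planned backorders, Q* = √(2DS/H) · √((H+B)/B).
√(2DS/H) = √(2 × 18,700 × 69 / 22.8) = 336.429.
√((H+B)/B) = √((22.8+162)/162) = 1.0681.
Q* ≈ 359.324.

Q* ≈ 359 reams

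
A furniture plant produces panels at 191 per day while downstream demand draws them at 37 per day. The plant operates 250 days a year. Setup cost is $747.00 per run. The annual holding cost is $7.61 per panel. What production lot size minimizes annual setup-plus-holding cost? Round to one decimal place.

Annual demand D = 37 × 250 = 9,250.
Production build-up factor (1 − d/p) = 1 − 37/191 = 0.8063.
Q* = √(2DS / (H(1 − d/p))) = √(2 × 9,250 × 747 / (7.61 × 0.8063)).
= √(13,819,500 / 6.1358) ≈ 1500.756.

Q* ≈ 1,500.8 panels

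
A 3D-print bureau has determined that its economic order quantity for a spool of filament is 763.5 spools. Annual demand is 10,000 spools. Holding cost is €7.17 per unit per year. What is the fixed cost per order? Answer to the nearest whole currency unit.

The basic EOQ model gives Q* = √(2DS/H); rearrange for the unknown.
From Q* = √(2DS/H): S = Q*²H / (2D) = 763.5² × 7.17 / (2 × 10,000) = 208.9812.

S ≈ €209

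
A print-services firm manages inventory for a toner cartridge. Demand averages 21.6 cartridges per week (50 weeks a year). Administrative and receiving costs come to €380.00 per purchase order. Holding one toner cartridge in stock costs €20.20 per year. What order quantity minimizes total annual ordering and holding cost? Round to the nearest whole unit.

Q* ≈ 202 cartridges

Annual demand D = 21.6 × 50 = 1,080.
EOQ = √(2DS / H) = √(2 × 1,080 × 380 / 20.2).
= √(820,800 / 20.2) = √40,633.6634 ≈ 201.578.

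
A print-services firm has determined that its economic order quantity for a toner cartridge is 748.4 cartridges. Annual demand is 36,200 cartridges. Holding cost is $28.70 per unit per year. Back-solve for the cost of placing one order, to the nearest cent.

S ≈ $222.03

Squaring Q* = √(2DS/H) gives Q*² = 2DS/H.
From Q* = √(2DS/H): S = Q*²H / (2D) = 748.4² × 28.7 / (2 × 36,200) = 222.0296.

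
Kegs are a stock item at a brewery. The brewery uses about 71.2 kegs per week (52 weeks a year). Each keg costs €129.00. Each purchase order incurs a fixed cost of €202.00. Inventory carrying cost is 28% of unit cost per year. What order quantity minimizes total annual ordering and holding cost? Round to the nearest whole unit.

Annual demand D = 71.2 × 52 = 3,702.4.
Holding cost H = 0.28 × €129.00 = €36.1200 per unit per year.
EOQ = √(2DS / H) = √(2 × 3,702.4 × 202 / 36.12).
= √(1,495,769.6 / 36.12) = √41,411.1185 ≈ 203.497.

Q* ≈ 203 kegs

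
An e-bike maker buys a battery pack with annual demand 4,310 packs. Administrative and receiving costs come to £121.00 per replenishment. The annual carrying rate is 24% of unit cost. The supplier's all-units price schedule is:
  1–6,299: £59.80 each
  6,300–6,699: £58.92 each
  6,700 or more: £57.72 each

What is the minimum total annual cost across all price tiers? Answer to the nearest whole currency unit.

TC* ≈ £261,607

Holding cost per unit per year at price C is H = 0.24·C.
Evaluate total cost at each tier's feasible EOQ or, if the EOQ is below the tier, at the tier's minimum quantity.
EOQ at £59.80 = 269.6 (feasible in tier 1): TC = 4,310×£59.80 + (4,310/269.6)×121 + (269.6/2)×0.24×£59.80 = £261,607.03.
EOQ at £58.92 = 271.6 < 6300, so use break Q=6300: TC = 4,310×£58.92 + (4,310/6300.0)×121 + (6300.0/2)×0.24×£58.92 = £298,571.50.
EOQ at £57.72 = 274.4 < 6700, so use break Q=6700: TC = 4,310×£57.72 + (4,310/6700.0)×121 + (6700.0/2)×0.24×£57.72 = £295,257.92.
Lowest total cost among the candidates is at Q = 269.6.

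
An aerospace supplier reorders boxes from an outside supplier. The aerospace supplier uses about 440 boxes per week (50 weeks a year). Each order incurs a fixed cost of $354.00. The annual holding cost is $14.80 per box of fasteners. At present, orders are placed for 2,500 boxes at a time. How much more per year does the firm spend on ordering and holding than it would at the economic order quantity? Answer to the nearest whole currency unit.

Annual demand D = 440 × 50 = 22,000.
EOQ = √(2DS/H) = √(2 × 22,000 × 354 / 14.8) ≈ 1025.88.
Cost at Q* = (D/Q*)S + (Q*/2)H = √(2DSH) ≈ $15,183.04.
Cost at Q = 2,500: (22,000/2,500)×354 + (2,500/2)×14.8 = $3,115.20 + $18,500.00 = $21,615.20.
Excess = $21,615.20 − $15,183.04 = $6,432.16.

Extra cost ≈ $6,432 per year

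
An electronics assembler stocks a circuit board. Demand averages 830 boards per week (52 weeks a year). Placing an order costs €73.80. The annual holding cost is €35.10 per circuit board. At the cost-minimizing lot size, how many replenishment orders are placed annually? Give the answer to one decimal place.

N ≈ 101.3 orders per year

Annual demand D = 830 × 52 = 43,160.
The optimal lot size = √(2DS/H) = √(2 × 43,160 × 73.8 / 35.1) ≈ 426.02.
Orders per year = D / Q* = 43,160 / 426.02 ≈ 101.310.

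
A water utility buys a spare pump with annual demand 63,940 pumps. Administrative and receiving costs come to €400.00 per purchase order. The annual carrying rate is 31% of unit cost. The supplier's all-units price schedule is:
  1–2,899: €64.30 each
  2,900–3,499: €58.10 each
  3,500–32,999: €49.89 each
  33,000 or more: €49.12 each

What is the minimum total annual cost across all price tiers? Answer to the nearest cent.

Holding cost per unit per year at price C is H = 0.31·C.
Candidates are each tier's EOQ (if it falls in that tier) and each price-break quantity.
EOQ at €64.30 = 1601.9 (feasible in tier 1): TC = 63,940×€64.30 + (63,940/1601.9)×400 + (1601.9/2)×0.31×€64.30 = €4,143,273.38.
EOQ at €58.10 = 1685.2 < 2900, so use break Q=2900: TC = 63,940×€58.10 + (63,940/2900.0)×400 + (2900.0/2)×0.31×€58.10 = €3,749,849.26.
EOQ at €49.89 = 1818.6 < 3500, so use break Q=3500: TC = 63,940×€49.89 + (63,940/3500.0)×400 + (3500.0/2)×0.31×€49.89 = €3,224,339.35.
EOQ at €49.12 = 1832.8 < 33000, so use break Q=33000: TC = 63,940×€49.12 + (63,940/33000.0)×400 + (33000.0/2)×0.31×€49.12 = €3,392,756.63.
Lowest total cost among the candidates is at Q = 3500.0.

TC* ≈ €3,224,339.35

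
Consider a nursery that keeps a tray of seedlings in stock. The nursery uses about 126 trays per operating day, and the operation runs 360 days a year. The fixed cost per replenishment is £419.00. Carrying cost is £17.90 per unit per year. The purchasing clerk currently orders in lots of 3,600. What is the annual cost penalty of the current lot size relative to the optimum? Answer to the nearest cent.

Annual demand D = 126 × 360 = 45,360.
EOQ = √(2DS/H) = √(2 × 45,360 × 419 / 17.9) ≈ 1457.24.
Cost at Q* = (D/Q*)S + (Q*/2)H = √(2DSH) ≈ £26,084.65.
Cost at Q = 3,600: (45,360/3,600)×419 + (3,600/2)×17.9 = £5,279.40 + £32,220.00 = £37,499.40.
Excess = £37,499.40 − £26,084.65 = £11,414.75.

Extra cost ≈ £11,414.75 per year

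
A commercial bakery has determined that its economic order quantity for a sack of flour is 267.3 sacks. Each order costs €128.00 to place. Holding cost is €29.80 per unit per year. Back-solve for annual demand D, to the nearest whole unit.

D ≈ 8,317 sacks per year

Squaring Q* = √(2DS/H) gives Q*² = 2DS/H.
From Q* = √(2DS/H): D = Q*²H / (2S) = 267.3² × 29.8 / (2 × 128) = 8317.144.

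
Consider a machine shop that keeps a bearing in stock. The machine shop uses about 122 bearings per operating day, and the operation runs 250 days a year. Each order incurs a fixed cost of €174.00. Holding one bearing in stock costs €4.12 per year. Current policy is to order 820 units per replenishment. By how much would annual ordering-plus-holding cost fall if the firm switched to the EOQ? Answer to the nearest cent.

Extra cost ≈ €1,548.31 per year

Annual demand D = 122 × 250 = 30,500.
EOQ = √(2DS/H) = √(2 × 30,500 × 174 / 4.12) ≈ 1605.06.
Cost at Q* = (D/Q*)S + (Q*/2)H = √(2DSH) ≈ €6,612.84.
Cost at Q = 820: (30,500/820)×174 + (820/2)×4.12 = €6,471.95 + €1,689.20 = €8,161.15.
Excess = €8,161.15 − €6,612.84 = €1,548.31.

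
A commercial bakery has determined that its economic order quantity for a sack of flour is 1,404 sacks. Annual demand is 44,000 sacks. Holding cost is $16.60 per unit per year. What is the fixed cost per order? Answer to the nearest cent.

S ≈ $371.84

Squaring Q* = √(2DS/H) gives Q*² = 2DS/H.
From Q* = √(2DS/H): S = Q*²H / (2D) = 1,404² × 16.6 / (2 × 44,000) = 371.8430.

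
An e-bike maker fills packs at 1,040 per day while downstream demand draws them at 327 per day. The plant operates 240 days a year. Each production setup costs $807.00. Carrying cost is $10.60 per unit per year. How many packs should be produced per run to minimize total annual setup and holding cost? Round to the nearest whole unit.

Annual demand D = 327 × 240 = 78,480.
Production build-up factor (1 − d/p) = 1 − 327/1,040 = 0.6856.
Q* = √(2DS / (H(1 − d/p))) = √(2 × 78,480 × 807 / (10.6 × 0.6856)).
= √(126,666,720 / 7.2671) ≈ 4174.940.

Q* ≈ 4,175 packs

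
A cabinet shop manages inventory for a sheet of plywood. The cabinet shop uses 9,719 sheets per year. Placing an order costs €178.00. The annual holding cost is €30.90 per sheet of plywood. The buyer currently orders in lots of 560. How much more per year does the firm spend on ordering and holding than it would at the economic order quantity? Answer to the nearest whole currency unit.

EOQ = √(2DS/H) = √(2 × 9,719 × 178 / 30.9) ≈ 334.62.
Cost at Q* = (D/Q*)S + (Q*/2)H = √(2DSH) ≈ €10,339.87.
Cost at Q = 560: (9,719/560)×178 + (560/2)×30.9 = €3,089.25 + €8,652.00 = €11,741.25.
Excess = €11,741.25 − €10,339.87 = €1,401.38.

Extra cost ≈ €1,401 per year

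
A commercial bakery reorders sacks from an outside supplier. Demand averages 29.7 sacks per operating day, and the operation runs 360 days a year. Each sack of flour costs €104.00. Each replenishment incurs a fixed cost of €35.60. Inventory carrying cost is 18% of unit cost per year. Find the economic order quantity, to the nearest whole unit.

Q* ≈ 202 sacks

Annual demand D = 29.7 × 360 = 10,692.
Holding cost H = 0.18 × €104.00 = €18.7200 per unit per year.
EOQ = √(2DS / H) = √(2 × 10,692 × 35.6 / 18.72).
= √(761,270.4 / 18.72) = √40,666.1538 ≈ 201.659.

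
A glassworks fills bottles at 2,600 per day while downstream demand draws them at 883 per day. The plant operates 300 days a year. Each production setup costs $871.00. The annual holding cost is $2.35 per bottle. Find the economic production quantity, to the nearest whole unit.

Q* ≈ 17,244 bottles

Annual demand D = 883 × 300 = 264,900.
Production build-up factor (1 − d/p) = 1 − 883/2,600 = 0.6604.
Q* = √(2DS / (H(1 − d/p))) = √(2 × 264,900 × 871 / (2.35 × 0.6604)).
= √(461,455,800 / 1.5519) ≈ 17243.787.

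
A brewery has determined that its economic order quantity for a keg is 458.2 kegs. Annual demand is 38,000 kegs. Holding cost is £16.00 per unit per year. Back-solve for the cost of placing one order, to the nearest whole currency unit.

Squaring Q* = √(2DS/H) gives Q*² = 2DS/H.
From Q* = √(2DS/H): S = Q*²H / (2D) = 458.2² × 16 / (2 × 38,000) = 44.1994.

S ≈ £44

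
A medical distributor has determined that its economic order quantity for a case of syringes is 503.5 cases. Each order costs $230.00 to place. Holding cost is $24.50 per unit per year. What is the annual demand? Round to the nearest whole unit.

The basic EOQ model gives Q* = √(2DS/H); rearrange for the unknown.
From Q* = √(2DS/H): D = Q*²H / (2S) = 503.5² × 24.5 / (2 × 230) = 13502.283.

D ≈ 13,502 cases per year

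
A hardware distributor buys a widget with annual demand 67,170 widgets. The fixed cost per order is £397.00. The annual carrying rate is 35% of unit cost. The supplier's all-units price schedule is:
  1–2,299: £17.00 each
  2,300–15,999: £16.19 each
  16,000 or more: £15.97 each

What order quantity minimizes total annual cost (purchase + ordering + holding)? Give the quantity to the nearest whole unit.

Q* ≈ 3,068 widgets

Holding cost per unit per year at price C is H = 0.35·C.
For each price level, check whether its EOQ is feasible; otherwise the best quantity at that price is the breakpoint.
Tier 1 (£17.00): EOQ = 2993.9 exceeds tier's upper bound 2299, so this tier is dominated.
EOQ at £16.19 = 3067.9 (feasible in tier 2): TC = 67,170×£16.19 + (67,170/3067.9)×397 + (3067.9/2)×0.35×£16.19 = £1,104,866.53.
EOQ at £15.97 = 3089.0 < 16000, so use break Q=16000: TC = 67,170×£15.97 + (67,170/16000.0)×397 + (16000.0/2)×0.35×£15.97 = £1,119,087.56.
Lowest total cost is £1,104,866.53 at Q = 3067.9.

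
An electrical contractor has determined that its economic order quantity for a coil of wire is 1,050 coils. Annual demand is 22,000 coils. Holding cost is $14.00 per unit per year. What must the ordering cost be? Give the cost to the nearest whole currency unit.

S ≈ $351

Invert the EOQ relation Q*² = 2DS/H.
From Q* = √(2DS/H): S = Q*²H / (2D) = 1,050² × 14 / (2 × 22,000) = 350.7955.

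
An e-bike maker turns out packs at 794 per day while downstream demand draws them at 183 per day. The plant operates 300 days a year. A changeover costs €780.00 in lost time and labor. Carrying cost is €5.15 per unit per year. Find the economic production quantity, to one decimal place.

Annual demand D = 183 × 300 = 54,900.
Production build-up factor (1 − d/p) = 1 − 183/794 = 0.7695.
Q* = √(2DS / (H(1 − d/p))) = √(2 × 54,900 × 780 / (5.15 × 0.7695)).
= √(85,644,000 / 3.963) ≈ 4648.732.

Q* ≈ 4,648.7 packs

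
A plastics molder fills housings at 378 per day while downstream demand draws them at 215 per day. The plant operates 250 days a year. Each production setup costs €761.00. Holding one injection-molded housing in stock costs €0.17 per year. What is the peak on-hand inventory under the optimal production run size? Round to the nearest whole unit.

I_max ≈ 14,405 housings

Annual demand D = 215 × 250 = 53,750.
Production build-up factor (1 − d/p) = 1 − 215/378 = 0.4312.
Q* = √(2DS / (H(1 − d/p))) = √(2 × 53,750 × 761 / (0.17 × 0.4312)).
= √(81,807,500 / 0.0733) ≈ 33405.979.
Maximum inventory = Q*(1 − d/p) = 33405.979 × 0.4312 ≈ 14405.224.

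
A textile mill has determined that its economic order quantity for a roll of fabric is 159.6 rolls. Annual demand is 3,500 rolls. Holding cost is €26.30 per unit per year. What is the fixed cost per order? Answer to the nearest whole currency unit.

Squaring Q* = √(2DS/H) gives Q*² = 2DS/H.
From Q* = √(2DS/H): S = Q*²H / (2D) = 159.6² × 26.3 / (2 × 3,500) = 95.7025.

S ≈ €96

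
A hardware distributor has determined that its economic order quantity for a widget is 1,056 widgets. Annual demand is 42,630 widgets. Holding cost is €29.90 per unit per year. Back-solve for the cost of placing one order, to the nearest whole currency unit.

Squaring Q* = √(2DS/H) gives Q*² = 2DS/H.
From Q* = √(2DS/H): S = Q*²H / (2D) = 1,056² × 29.9 / (2 × 42,630) = 391.0693.

S ≈ €391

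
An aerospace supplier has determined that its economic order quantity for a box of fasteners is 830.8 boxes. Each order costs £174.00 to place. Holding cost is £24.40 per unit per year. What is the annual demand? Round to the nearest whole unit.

The basic EOQ model gives Q* = √(2DS/H); rearrange for the unknown.
From Q* = √(2DS/H): D = Q*²H / (2S) = 830.8² × 24.4 / (2 × 174) = 48395.341.

D ≈ 48,395 boxes per year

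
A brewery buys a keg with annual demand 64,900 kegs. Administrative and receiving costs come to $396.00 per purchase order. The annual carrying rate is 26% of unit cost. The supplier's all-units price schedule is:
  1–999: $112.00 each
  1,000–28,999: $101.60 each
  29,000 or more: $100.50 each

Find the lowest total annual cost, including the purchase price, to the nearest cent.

TC* ≈ $6,630,688.39

Holding cost per unit per year at price C is H = 0.26·C.
For each price level, check whether its EOQ is feasible; otherwise the best quantity at that price is the breakpoint.
Tier 1 ($112.00): EOQ = 1328.6 exceeds tier's upper bound 999, so this tier is dominated.
EOQ at $101.60 = 1394.9 (feasible in tier 2): TC = 64,900×$101.60 + (64,900/1394.9)×396 + (1394.9/2)×0.26×$101.60 = $6,630,688.39.
EOQ at $100.50 = 1402.5 < 29000, so use break Q=29000: TC = 64,900×$100.50 + (64,900/29000.0)×396 + (29000.0/2)×0.26×$100.50 = $6,902,221.22.
Lowest total cost among the candidates is at Q = 1394.9.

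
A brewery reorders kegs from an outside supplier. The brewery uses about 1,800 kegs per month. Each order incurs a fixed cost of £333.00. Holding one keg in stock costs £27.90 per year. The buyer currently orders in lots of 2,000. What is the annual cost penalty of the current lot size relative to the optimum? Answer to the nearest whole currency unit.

Extra cost ≈ £11,462 per year

Annual demand D = 1,800 × 12 = 21,600.
EOQ = √(2DS/H) = √(2 × 21,600 × 333 / 27.9) ≈ 718.06.
Cost at Q* = (D/Q*)S + (Q*/2)H = √(2DSH) ≈ £20,033.93.
Cost at Q = 2,000: (21,600/2,000)×333 + (2,000/2)×27.9 = £3,596.40 + £27,900.00 = £31,496.40.
Excess = £31,496.40 − £20,033.93 = £11,462.47.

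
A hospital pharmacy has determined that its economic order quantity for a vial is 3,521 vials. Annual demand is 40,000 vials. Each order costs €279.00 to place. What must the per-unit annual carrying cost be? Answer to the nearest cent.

H ≈ €1.80

The basic EOQ model gives Q* = √(2DS/H); rearrange for the unknown.
From Q* = √(2DS/H): H = 2DS / Q*² = 2 × 40,000 × 279 / 3,521² = 1.8004.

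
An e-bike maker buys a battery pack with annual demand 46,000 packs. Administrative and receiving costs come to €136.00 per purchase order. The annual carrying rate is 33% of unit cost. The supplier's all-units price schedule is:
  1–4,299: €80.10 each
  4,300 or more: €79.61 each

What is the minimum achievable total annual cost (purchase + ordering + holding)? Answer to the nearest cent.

TC* ≈ €3,702,785.98

Holding cost per unit per year at price C is H = 0.33·C.
For each price level, check whether its EOQ is feasible; otherwise the best quantity at that price is the breakpoint.
EOQ at €80.10 = 688.0 (feasible in tier 1): TC = 46,000×€80.10 + (46,000/688.0)×136 + (688.0/2)×0.33×€80.10 = €3,702,785.98.
EOQ at €79.61 = 690.1 < 4300, so use break Q=4300: TC = 46,000×€79.61 + (46,000/4300.0)×136 + (4300.0/2)×0.33×€79.61 = €3,719,998.18.
Lowest total cost among the candidates is at Q = 688.0.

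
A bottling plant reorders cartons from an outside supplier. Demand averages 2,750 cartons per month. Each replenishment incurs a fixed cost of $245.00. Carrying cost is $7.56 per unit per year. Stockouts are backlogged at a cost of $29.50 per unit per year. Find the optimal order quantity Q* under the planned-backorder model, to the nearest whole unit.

Q* ≈ 1,639 cartons

Annual demand D = 2,750 × 12 = 33,000.
With planned backorders, Q* = √(2DS/H) · √((H+B)/B).
√(2DS/H) = √(2 × 33,000 × 245 / 7.56) = 1462.494.
√((H+B)/B) = √((7.56+29.5)/29.5) = 1.1208.
Q* ≈ 1639.215.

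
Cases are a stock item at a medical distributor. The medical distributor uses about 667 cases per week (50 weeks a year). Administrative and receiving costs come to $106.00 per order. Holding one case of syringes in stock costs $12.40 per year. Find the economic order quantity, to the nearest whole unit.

Annual demand D = 667 × 50 = 33,350.
EOQ = √(2DS / H) = √(2 × 33,350 × 106 / 12.4).
= √(7,070,200 / 12.4) = √570,177.4194 ≈ 755.101.

Q* ≈ 755 cases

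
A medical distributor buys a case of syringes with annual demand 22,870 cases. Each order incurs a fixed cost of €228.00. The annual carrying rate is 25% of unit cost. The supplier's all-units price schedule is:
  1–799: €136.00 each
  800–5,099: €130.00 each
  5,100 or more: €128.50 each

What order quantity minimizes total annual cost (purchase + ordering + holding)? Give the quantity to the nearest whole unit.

Q* ≈ 800 cases

Holding cost per unit per year at price C is H = 0.25·C.
Candidates are each tier's EOQ (if it falls in that tier) and each price-break quantity.
EOQ at €136.00 = 553.8 (feasible in tier 1): TC = 22,870×€136.00 + (22,870/553.8)×228 + (553.8/2)×0.25×€136.00 = €3,129,150.20.
EOQ at €130.00 = 566.5 < 800, so use break Q=800: TC = 22,870×€130.00 + (22,870/800.0)×228 + (800.0/2)×0.25×€130.00 = €2,992,617.95.
EOQ at €128.50 = 569.8 < 5100, so use break Q=5100: TC = 22,870×€128.50 + (22,870/5100.0)×228 + (5100.0/2)×0.25×€128.50 = €3,021,736.17.
Lowest total cost is €2,992,617.95 at Q = 800.0.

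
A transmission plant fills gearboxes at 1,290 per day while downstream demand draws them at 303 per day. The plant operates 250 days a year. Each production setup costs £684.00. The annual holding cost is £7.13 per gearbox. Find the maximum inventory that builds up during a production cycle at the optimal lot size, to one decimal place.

Annual demand D = 303 × 250 = 75,750.
Production build-up factor (1 − d/p) = 1 − 303/1,290 = 0.7651.
Q* = √(2DS / (H(1 − d/p))) = √(2 × 75,750 × 684 / (7.13 × 0.7651)).
= √(103,626,000 / 5.4553) ≈ 4358.388.
Maximum inventory = Q*(1 − d/p) = 4358.388 × 0.7651 ≈ 3334.674.

I_max ≈ 3,334.7 gearboxes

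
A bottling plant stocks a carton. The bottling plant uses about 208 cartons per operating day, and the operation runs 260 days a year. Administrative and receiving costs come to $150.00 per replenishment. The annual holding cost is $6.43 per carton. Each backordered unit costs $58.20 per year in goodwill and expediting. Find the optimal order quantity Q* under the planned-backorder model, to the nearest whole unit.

Annual demand D = 208 × 260 = 54,080.
With planned backorders, Q* = √(2DS/H) · √((H+B)/B).
√(2DS/H) = √(2 × 54,080 × 150 / 6.43) = 1588.450.
√((H+B)/B) = √((6.43+58.2)/58.2) = 1.0538.
Q* ≈ 1673.898.

Q* ≈ 1,674 cartons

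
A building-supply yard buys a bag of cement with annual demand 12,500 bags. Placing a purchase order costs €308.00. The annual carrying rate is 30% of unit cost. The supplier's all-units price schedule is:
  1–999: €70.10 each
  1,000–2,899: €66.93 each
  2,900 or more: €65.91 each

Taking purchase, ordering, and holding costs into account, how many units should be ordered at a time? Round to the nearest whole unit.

Holding cost per unit per year at price C is H = 0.30·C.
For each price level, check whether its EOQ is feasible; otherwise the best quantity at that price is the breakpoint.
EOQ at €70.10 = 605.1 (feasible in tier 1): TC = 12,500×€70.10 + (12,500/605.1)×308 + (605.1/2)×0.30×€70.10 = €888,975.21.
EOQ at €66.93 = 619.3 < 1000, so use break Q=1000: TC = 12,500×€66.93 + (12,500/1000.0)×308 + (1000.0/2)×0.30×€66.93 = €850,514.50.
EOQ at €65.91 = 624.0 < 2900, so use break Q=2900: TC = 12,500×€65.91 + (12,500/2900.0)×308 + (2900.0/2)×0.30×€65.91 = €853,873.44.
Lowest total cost is €850,514.50 at Q = 1000.0.

Q* ≈ 1,000 bags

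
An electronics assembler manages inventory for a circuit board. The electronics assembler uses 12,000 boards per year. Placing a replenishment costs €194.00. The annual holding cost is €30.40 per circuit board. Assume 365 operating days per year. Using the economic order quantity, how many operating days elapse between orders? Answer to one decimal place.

Q* = √(2DS/H) = √(2 × 12,000 × 194 / 30.4) ≈ 391.35.
Cycle time = Q*/D × 365 = 391.35 / 12,000 × 365 ≈ 11.904 days.

T ≈ 11.9 days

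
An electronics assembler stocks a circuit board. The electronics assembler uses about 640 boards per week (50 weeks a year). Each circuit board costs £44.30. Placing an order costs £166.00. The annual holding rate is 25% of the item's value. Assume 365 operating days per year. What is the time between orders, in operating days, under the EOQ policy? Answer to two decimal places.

Annual demand D = 640 × 50 = 32,000.
Holding cost H = 0.25 × £44.30 = £11.0750 per unit per year.
EOQ = √(2DS/H) = √(2 × 32,000 × 166 / 11.075) ≈ 979.43.
Cycle time = Q*/D × 365 = 979.43 / 32,000 × 365 ≈ 11.172 days.

T ≈ 11.17 days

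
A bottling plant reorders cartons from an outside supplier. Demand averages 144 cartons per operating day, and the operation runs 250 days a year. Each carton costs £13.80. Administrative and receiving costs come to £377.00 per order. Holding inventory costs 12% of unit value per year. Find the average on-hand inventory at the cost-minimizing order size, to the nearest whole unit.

Average inventory ≈ 2,024 cartons

Annual demand D = 144 × 250 = 36,000.
Holding cost H = 0.12 × £13.80 = £1.6560 per unit per year.
The optimal lot size = √(2DS/H) = √(2 × 36,000 × 377 / 1.656) ≈ 4048.62.
Average inventory = Q*/2 ≈ 4048.62 / 2 = 2024.309.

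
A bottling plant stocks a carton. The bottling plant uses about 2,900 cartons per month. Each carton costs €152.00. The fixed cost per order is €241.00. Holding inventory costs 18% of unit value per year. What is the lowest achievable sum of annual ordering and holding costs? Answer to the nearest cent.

Annual demand D = 2,900 × 12 = 34,800.
Holding cost H = 0.18 × €152.00 = €27.3600 per unit per year.
Q* = √(2DS/H) = √(2 × 34,800 × 241 / 27.36) ≈ 782.99.
At the optimum the two cost components are equal, so total cost = 2·(Q*/2)H = Q*·H.
Minimum total = √(2DSH) = √(2 × 34,800 × 241 × 27.36) ≈ 21422.551.

TC* ≈ €21,422.55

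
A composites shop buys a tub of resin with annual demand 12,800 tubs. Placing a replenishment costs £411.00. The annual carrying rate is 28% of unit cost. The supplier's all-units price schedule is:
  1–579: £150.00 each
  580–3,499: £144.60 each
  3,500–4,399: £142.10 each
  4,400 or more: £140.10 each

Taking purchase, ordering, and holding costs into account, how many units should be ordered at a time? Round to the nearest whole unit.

Holding cost per unit per year at price C is H = 0.28·C.
Candidates are each tier's EOQ (if it falls in that tier) and each price-break quantity.
EOQ at £150.00 = 500.5 (feasible in tier 1): TC = 12,800×£150.00 + (12,800/500.5)×411 + (500.5/2)×0.28×£150.00 = £1,941,021.59.
EOQ at £144.60 = 509.8 < 580, so use break Q=580: TC = 12,800×£144.60 + (12,800/580.0)×411 + (580.0/2)×0.28×£144.60 = £1,871,691.86.
EOQ at £142.10 = 514.2 < 3500, so use break Q=3500: TC = 12,800×£142.10 + (12,800/3500.0)×411 + (3500.0/2)×0.28×£142.10 = £1,890,012.09.
EOQ at £140.10 = 517.9 < 4400, so use break Q=4400: TC = 12,800×£140.10 + (12,800/4400.0)×411 + (4400.0/2)×0.28×£140.10 = £1,880,777.24.
Lowest total cost is £1,871,691.86 at Q = 580.0.

Q* ≈ 580 tubs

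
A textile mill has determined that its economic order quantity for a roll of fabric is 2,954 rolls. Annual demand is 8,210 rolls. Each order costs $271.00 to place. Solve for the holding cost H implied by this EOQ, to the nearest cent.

H ≈ $0.51

Invert the EOQ relation Q*² = 2DS/H.
From Q* = √(2DS/H): H = 2DS / Q*² = 2 × 8,210 × 271 / 2,954² = 0.5099.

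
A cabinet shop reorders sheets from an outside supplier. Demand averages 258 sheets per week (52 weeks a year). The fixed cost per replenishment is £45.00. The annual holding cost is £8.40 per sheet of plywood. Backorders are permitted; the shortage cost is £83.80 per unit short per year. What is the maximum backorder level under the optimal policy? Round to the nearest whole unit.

S* ≈ 36 sheets

Annual demand D = 258 × 52 = 13,416.
With planned backorders, Q* = √(2DS/H) · √((H+B)/B).
√(2DS/H) = √(2 × 13,416 × 45 / 8.4) = 379.134.
√((H+B)/B) = √((8.4+83.8)/83.8) = 1.0489.
Q* ≈ 397.683.
S* = Q* · H/(H+B) = 397.683 × 8.4/92.2 ≈ 36.231.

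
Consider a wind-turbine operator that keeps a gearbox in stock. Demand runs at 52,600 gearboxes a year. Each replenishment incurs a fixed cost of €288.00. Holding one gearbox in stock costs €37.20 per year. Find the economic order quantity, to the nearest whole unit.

EOQ = √(2DS / H) = √(2 × 52,600 × 288 / 37.2).
= √(30,297,600 / 37.2) = √814,451.6129 ≈ 902.470.

Q* ≈ 902 gearboxes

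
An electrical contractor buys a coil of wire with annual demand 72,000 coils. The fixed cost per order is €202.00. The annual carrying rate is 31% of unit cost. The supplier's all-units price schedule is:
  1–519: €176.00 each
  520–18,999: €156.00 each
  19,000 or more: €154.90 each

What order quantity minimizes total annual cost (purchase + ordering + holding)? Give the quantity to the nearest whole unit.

Holding cost per unit per year at price C is H = 0.31·C.
For each price level, check whether its EOQ is feasible; otherwise the best quantity at that price is the breakpoint.
Tier 1 (€176.00): EOQ = 730.2 exceeds tier's upper bound 519, so this tier is dominated.
EOQ at €156.00 = 775.6 (feasible in tier 2): TC = 72,000×€156.00 + (72,000/775.6)×202 + (775.6/2)×0.31×€156.00 = €11,269,505.94.
EOQ at €154.90 = 778.3 < 19000, so use break Q=19000: TC = 72,000×€154.90 + (72,000/19000.0)×202 + (19000.0/2)×0.31×€154.90 = €11,609,745.97.
Lowest total cost is €11,269,505.94 at Q = 775.6.

Q* ≈ 776 coils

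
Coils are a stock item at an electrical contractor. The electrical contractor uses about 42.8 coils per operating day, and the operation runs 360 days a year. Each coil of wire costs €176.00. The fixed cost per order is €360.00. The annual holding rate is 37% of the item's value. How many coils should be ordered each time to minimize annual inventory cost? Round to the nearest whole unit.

Annual demand D = 42.8 × 360 = 15,408.
Holding cost H = 0.37 × €176.00 = €65.1200 per unit per year.
EOQ = √(2DS / H) = √(2 × 15,408 × 360 / 65.12).
= √(11,093,760 / 65.12) = √170,358.7224 ≈ 412.745.

Q* ≈ 413 coils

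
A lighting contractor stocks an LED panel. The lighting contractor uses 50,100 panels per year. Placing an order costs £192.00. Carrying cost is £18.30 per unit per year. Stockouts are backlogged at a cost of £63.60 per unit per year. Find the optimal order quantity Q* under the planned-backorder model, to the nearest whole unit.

With planned backorders, Q* = √(2DS/H) · √((H+B)/B).
√(2DS/H) = √(2 × 50,100 × 192 / 18.3) = 1025.319.
√((H+B)/B) = √((18.3+63.6)/63.6) = 1.1348.
Q* ≈ 1163.516.

Q* ≈ 1,164 panels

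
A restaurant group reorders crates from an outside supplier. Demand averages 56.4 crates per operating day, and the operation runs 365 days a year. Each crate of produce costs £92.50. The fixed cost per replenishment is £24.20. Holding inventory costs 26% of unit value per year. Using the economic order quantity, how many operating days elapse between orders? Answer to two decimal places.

T ≈ 3.61 days

Annual demand D = 56.4 × 365 = 20,586.
Holding cost H = 0.26 × £92.50 = £24.0500 per unit per year.
Q* = √(2DS/H) = √(2 × 20,586 × 24.2 / 24.05) ≈ 203.54.
Cycle time = Q*/D × 365 = 203.54 / 20,586 × 365 ≈ 3.609 days.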